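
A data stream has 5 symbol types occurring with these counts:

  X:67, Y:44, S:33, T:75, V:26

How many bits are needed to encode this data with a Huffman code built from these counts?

Greedily combine the two least-frequent nodes:
merge V(26) and S(33): 59
merge Y(44) and 59: 103
merge X(67) and T(75): 142
merge 103 and 142: 245
Each symbol's bit-cost is frequency × depth; summing gives 549 bits (equivalently 59 + 103 + 142 + 245).

549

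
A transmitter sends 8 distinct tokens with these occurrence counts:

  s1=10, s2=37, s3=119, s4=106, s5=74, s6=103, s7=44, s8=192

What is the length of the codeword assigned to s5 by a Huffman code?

Huffman merges, smallest pair first:
merge s1(10) and s2(37): 47
merge s7(44) and 47: 91
merge s5(74) and 91: 165
merge s6(103) and s4(106): 209
merge s3(119) and 165: 284
merge s8(192) and 209: 401
merge 284 and 401: 685
The subtree containing s5 is merged 3 times, so code length = 3.

3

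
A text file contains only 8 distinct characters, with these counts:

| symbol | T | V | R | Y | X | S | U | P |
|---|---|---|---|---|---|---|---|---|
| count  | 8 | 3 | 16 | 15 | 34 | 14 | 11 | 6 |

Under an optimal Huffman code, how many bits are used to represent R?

Build the tree from the bottom:
merge V(3) and P(6): 9
merge T(8) and 9: 17
merge U(11) and S(14): 25
merge Y(15) and R(16): 31
merge 17 and 25: 42
merge 31 and X(34): 65
merge 42 and 65: 107
R sits 3 levels below the root, so its codeword is 3 bits.

3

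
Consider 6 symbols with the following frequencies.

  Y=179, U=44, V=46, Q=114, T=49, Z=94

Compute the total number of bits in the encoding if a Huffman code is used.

Greedily combine the two least-frequent nodes:
combine U(44), V(46) → 90
combine T(49), 90 → 139
combine Z(94), Q(114) → 208
combine 139, Y(179) → 318
combine 208, 318 → 526
The encoded length is the sum of every internal node's weight: 90 + 139 + 208 + 318 + 526 = 1281 bits.

1281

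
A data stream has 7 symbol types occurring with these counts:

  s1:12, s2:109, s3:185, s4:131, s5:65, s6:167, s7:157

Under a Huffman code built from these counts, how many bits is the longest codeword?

Merge the two lowest-weight nodes at each step:
combine s1(12), s5(65) → 77
combine 77, s2(109) → 186
combine s4(131), s7(157) → 288
combine s6(167), s3(185) → 352
combine 186, 288 → 474
combine 352, 474 → 826
The rarest symbols sit at the bottom; the longest codeword is 4 bits.

4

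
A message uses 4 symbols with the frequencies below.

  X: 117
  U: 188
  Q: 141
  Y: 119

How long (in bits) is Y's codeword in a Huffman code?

Build the tree from the bottom:
X(117) + Y(119) → 236
Q(141) + U(188) → 329
236 + 329 → 565
Y's leaf is at depth 2, giving a 2-bit codeword.

2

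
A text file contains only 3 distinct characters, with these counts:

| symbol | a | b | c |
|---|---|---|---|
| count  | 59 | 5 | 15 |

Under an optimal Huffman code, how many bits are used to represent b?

2

Huffman merges, smallest pair first:
b(5) + c(15) → 20
20 + a(59) → 79
The subtree containing b is merged 2 times, so code length = 2.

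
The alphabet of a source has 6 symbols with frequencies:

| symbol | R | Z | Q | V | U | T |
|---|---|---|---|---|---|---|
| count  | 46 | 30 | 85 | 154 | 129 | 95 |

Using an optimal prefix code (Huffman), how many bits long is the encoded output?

1315

Greedily combine the two least-frequent nodes:
combine Z(30), R(46) → 76
combine 76, Q(85) → 161
combine T(95), U(129) → 224
combine V(154), 161 → 315
combine 224, 315 → 539
Each symbol's bit-cost is frequency × depth; summing gives 1315 bits (equivalently 76 + 161 + 224 + 315 + 539).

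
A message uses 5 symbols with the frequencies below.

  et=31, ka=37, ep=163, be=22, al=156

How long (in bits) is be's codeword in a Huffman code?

4

Build the tree from the bottom:
combine be(22), et(31) → 53
combine ka(37), 53 → 90
combine 90, al(156) → 246
combine ep(163), 246 → 409
The subtree containing be is merged 4 times, so code length = 4.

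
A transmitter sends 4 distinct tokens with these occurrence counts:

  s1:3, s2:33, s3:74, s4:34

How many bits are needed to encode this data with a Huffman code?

250

Merge the two smallest weights repeatedly:
combine s1(3), s2(33) → 36
combine s4(34), 36 → 70
combine 70, s3(74) → 144
Total encoded bits = sum of merged weights = 36 + 70 + 144 = 250.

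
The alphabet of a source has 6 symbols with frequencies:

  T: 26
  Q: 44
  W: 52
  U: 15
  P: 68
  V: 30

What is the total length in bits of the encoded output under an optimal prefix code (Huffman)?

582

Greedily combine the two least-frequent nodes:
merge U(15) and T(26): 41
merge V(30) and 41: 71
merge Q(44) and W(52): 96
merge P(68) and 71: 139
merge 96 and 139: 235
Total encoded bits = sum of merged weights = 41 + 71 + 96 + 139 + 235 = 582.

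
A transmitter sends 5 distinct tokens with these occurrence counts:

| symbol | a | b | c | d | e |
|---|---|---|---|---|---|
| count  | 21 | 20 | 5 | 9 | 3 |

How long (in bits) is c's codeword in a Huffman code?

4

Repeatedly merge the two smallest:
e(3) + c(5) → 8
8 + d(9) → 17
17 + b(20) → 37
a(21) + 37 → 58
The subtree containing c is merged 4 times, so code length = 4.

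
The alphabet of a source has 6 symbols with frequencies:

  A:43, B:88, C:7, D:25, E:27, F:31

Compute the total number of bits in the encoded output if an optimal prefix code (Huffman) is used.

519

Build the Huffman tree bottom-up:
C(7) + D(25) → 32
E(27) + F(31) → 58
32 + A(43) → 75
58 + 75 → 133
B(88) + 133 → 221
Total encoded bits = sum of merged weights = 32 + 58 + 75 + 133 + 221 = 519.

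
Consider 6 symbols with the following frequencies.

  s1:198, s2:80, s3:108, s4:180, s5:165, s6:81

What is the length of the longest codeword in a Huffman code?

Merge the two lowest-weight nodes at each step:
merge s2(80) and s6(81): 161
merge s3(108) and 161: 269
merge s5(165) and s4(180): 345
merge s1(198) and 269: 467
merge 345 and 467: 812
The rarest symbols sit at the bottom; the longest codeword is 4 bits.

4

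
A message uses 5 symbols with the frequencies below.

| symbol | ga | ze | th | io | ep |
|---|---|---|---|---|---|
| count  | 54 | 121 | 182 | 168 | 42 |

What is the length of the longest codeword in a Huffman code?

Merge the two lowest-weight nodes at each step:
ep(42) + ga(54) → 96
96 + ze(121) → 217
io(168) + th(182) → 350
217 + 350 → 567
The first pair merged (ep, ga) ends up deepest, at depth 3.

3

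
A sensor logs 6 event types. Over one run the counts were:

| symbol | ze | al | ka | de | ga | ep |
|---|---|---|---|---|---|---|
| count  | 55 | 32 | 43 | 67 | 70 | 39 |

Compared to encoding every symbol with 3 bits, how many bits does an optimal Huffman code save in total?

Fixed-length: 3 bits × 306 symbols = 918 bits.
Huffman merges:
al(32) + ep(39) → 71
ka(43) + ze(55) → 98
de(67) + ga(70) → 137
71 + 98 → 169
137 + 169 → 306
Huffman total = 71 + 98 + 137 + 169 + 306 = 781 bits.
Saving = 918 − 781 = 137 bits.

137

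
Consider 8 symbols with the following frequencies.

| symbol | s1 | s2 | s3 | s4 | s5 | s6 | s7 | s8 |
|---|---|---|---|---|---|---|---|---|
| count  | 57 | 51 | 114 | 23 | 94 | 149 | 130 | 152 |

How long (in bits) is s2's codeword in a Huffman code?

Huffman merges, smallest pair first:
s4(23) + s2(51) → 74
s1(57) + 74 → 131
s5(94) + s3(114) → 208
s7(130) + 131 → 261
s6(149) + s8(152) → 301
208 + 261 → 469
301 + 469 → 770
s2 sits 5 levels below the root, so its codeword is 5 bits.

5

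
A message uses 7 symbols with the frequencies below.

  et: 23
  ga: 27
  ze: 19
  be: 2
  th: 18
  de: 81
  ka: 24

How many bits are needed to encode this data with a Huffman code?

Greedily combine the two least-frequent nodes:
merge be(2) and th(18): 20
merge ze(19) and 20: 39
merge et(23) and ka(24): 47
merge ga(27) and 39: 66
merge 47 and 66: 113
merge de(81) and 113: 194
Each symbol's bit-cost is frequency × depth; summing gives 479 bits (equivalently 20 + 39 + 47 + 66 + 113 + 194).

479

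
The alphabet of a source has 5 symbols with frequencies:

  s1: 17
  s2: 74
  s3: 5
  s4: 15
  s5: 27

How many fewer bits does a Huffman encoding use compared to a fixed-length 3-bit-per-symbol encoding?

Fixed-length: 3 bits × 138 symbols = 414 bits.
Huffman merges:
merge s3(5) and s4(15): 20
merge s1(17) and 20: 37
merge s5(27) and 37: 64
merge 64 and s2(74): 138
Huffman total = 20 + 37 + 64 + 138 = 259 bits.
Saving = 414 − 259 = 155 bits.

155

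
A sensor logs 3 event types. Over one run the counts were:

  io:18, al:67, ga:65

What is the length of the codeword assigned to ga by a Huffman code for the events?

2

Build the tree from the bottom:
merge io(18) and ga(65): 83
merge al(67) and 83: 150
The subtree containing ga is merged 2 times, so code length = 2.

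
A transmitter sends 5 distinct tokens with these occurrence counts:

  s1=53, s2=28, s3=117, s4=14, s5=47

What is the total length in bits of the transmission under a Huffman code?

Greedily combine the two least-frequent nodes:
combine s4(14), s2(28) → 42
combine 42, s5(47) → 89
combine s1(53), 89 → 142
combine s3(117), 142 → 259
The encoded length is the sum of every internal node's weight: 42 + 89 + 142 + 259 = 532 bits.

532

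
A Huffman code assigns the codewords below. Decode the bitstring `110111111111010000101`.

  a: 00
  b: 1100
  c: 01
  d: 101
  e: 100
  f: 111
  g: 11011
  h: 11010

gffdaad

Read left to right; each codeword is recognised as soon as it completes (prefix code):
  11011→g | 111→f | 111→f | 101→d | 00→a | 00→a | 101→d
Decoded message: gffdaad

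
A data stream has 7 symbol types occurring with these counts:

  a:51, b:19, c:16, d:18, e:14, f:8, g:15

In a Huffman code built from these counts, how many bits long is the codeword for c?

Huffman merges, smallest pair first:
merge f(8) and e(14): 22
merge g(15) and c(16): 31
merge d(18) and b(19): 37
merge 22 and 31: 53
merge 37 and a(51): 88
merge 53 and 88: 141
c sits 3 levels below the root, so its codeword is 3 bits.

3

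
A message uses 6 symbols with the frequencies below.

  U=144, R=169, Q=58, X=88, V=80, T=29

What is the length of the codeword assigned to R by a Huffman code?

Repeatedly merge the two smallest:
merge T(29) and Q(58): 87
merge V(80) and 87: 167
merge X(88) and U(144): 232
merge 167 and R(169): 336
merge 232 and 336: 568
R's leaf is at depth 2, giving a 2-bit codeword.

2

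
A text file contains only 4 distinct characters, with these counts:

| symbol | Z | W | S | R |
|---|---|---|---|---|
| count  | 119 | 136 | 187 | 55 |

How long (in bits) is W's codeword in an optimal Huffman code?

2

Huffman merges, smallest pair first:
merge R(55) and Z(119): 174
merge W(136) and 174: 310
merge S(187) and 310: 497
The subtree containing W is merged 2 times, so code length = 2.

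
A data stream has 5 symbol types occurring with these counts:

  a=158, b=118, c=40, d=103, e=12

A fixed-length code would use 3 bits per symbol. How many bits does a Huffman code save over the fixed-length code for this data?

382

Fixed-length: 3 bits × 431 symbols = 1293 bits.
Huffman merges:
e(12) + c(40) → 52
52 + d(103) → 155
b(118) + 155 → 273
a(158) + 273 → 431
Huffman total = 52 + 155 + 273 + 431 = 911 bits.
Saving = 1293 − 911 = 382 bits.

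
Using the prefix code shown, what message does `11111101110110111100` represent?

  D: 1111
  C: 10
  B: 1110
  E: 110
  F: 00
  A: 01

DEBEDF

Read left to right; each codeword is recognised as soon as it completes (prefix code):
  1111→D | 110→E | 1110→B | 110→E | 1111→D | 00→F
Decoded message: DEBEDF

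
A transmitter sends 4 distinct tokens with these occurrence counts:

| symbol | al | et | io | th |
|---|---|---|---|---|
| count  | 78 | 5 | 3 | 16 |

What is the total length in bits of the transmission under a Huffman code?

134

Build the Huffman tree bottom-up:
merge io(3) and et(5): 8
merge 8 and th(16): 24
merge 24 and al(78): 102
Each symbol's bit-cost is frequency × depth; summing gives 134 bits (equivalently 8 + 24 + 102).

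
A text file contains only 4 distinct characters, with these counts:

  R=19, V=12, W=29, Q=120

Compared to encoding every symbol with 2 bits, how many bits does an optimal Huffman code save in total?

89

Fixed-length: 2 bits × 180 symbols = 360 bits.
Huffman merges:
merge V(12) and R(19): 31
merge W(29) and 31: 60
merge 60 and Q(120): 180
Huffman total = 31 + 60 + 180 = 271 bits.
Saving = 360 − 271 = 89 bits.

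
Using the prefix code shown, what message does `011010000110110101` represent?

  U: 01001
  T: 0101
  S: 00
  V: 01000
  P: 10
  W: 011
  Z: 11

Read left to right; each codeword is recognised as soon as it completes (prefix code):
  011→W | 01000→V | 011→W | 011→W | 0101→T
Decoded message: WVWWT

WVWWT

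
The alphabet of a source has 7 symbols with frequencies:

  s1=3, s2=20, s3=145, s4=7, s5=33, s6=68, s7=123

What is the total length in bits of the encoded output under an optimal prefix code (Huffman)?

Merge the two smallest weights repeatedly:
merge s1(3) and s4(7): 10
merge 10 and s2(20): 30
merge 30 and s5(33): 63
merge 63 and s6(68): 131
merge s7(123) and 131: 254
merge s3(145) and 254: 399
Each symbol's bit-cost is frequency × depth; summing gives 887 bits (equivalently 10 + 30 + 63 + 131 + 254 + 399).

887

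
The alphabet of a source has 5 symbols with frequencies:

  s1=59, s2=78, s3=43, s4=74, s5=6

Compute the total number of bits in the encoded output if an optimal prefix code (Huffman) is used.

Greedily combine the two least-frequent nodes:
s5(6) + s3(43) → 49
49 + s1(59) → 108
s4(74) + s2(78) → 152
108 + 152 → 260
Total encoded bits = sum of merged weights = 49 + 108 + 152 + 260 = 569.

569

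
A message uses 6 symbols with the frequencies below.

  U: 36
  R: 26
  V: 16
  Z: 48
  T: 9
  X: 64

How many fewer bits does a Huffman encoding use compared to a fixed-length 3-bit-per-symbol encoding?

123

Fixed-length: 3 bits × 199 symbols = 597 bits.
Huffman merges:
merge T(9) and V(16): 25
merge 25 and R(26): 51
merge U(36) and Z(48): 84
merge 51 and X(64): 115
merge 84 and 115: 199
Huffman total = 25 + 51 + 84 + 115 + 199 = 474 bits.
Saving = 597 − 474 = 123 bits.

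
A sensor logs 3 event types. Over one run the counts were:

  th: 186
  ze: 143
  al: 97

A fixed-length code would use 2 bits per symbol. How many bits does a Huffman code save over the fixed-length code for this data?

186

Fixed-length: 2 bits × 426 symbols = 852 bits.
Huffman merges:
merge al(97) and ze(143): 240
merge th(186) and 240: 426
Huffman total = 240 + 426 = 666 bits.
Saving = 852 − 666 = 186 bits.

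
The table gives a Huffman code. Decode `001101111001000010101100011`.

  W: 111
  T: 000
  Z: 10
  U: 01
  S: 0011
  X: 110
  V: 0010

SUWVTZZXS

Read left to right; each codeword is recognised as soon as it completes (prefix code):
  0011→S | 01→U | 111→W | 0010→V | 000→T | 10→Z | 10→Z | 110→X | 0011→S
Decoded message: SUWVTZZXS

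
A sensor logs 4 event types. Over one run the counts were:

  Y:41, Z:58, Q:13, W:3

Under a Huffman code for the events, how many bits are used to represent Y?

2

Build the tree from the bottom:
W(3) + Q(13) → 16
16 + Y(41) → 57
57 + Z(58) → 115
The subtree containing Y is merged 2 times, so code length = 2.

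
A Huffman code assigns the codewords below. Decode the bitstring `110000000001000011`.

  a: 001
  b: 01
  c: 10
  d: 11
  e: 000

Read left to right; each codeword is recognised as soon as it completes (prefix code):
  11→d | 000→e | 000→e | 000→e | 10→c | 000→e | 11→d
Decoded message: deeeced

deeeced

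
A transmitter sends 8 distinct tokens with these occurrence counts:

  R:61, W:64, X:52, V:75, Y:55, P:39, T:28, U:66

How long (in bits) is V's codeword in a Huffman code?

Huffman merges, smallest pair first:
T(28) + P(39) → 67
X(52) + Y(55) → 107
R(61) + W(64) → 125
U(66) + 67 → 133
V(75) + 107 → 182
125 + 133 → 258
182 + 258 → 440
The subtree containing V is merged 2 times, so code length = 2.

2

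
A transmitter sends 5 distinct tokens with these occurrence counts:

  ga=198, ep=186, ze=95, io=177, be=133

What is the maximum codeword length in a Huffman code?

3

Merge the two lowest-weight nodes at each step:
ze(95) + be(133) → 228
io(177) + ep(186) → 363
ga(198) + 228 → 426
363 + 426 → 789
The first pair merged (ze, be) ends up deepest, at depth 3.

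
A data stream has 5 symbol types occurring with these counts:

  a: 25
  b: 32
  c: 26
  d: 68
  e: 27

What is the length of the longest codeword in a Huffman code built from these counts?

Merge the two lowest-weight nodes at each step:
merge a(25) and c(26): 51
merge e(27) and b(32): 59
merge 51 and 59: 110
merge d(68) and 110: 178
The rarest symbols sit at the bottom; the longest codeword is 3 bits.

3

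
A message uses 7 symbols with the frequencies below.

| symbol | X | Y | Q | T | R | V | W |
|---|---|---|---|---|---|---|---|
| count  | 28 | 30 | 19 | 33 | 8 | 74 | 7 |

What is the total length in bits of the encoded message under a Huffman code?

498

Build the Huffman tree bottom-up:
merge W(7) and R(8): 15
merge 15 and Q(19): 34
merge X(28) and Y(30): 58
merge T(33) and 34: 67
merge 58 and 67: 125
merge V(74) and 125: 199
The encoded length is the sum of every internal node's weight: 15 + 34 + 58 + 67 + 125 + 199 = 498 bits.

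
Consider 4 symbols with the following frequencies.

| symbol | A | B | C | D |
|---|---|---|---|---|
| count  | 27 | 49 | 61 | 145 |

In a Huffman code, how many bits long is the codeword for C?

2

Huffman merges, smallest pair first:
merge A(27) and B(49): 76
merge C(61) and 76: 137
merge 137 and D(145): 282
C's leaf is at depth 2, giving a 2-bit codeword.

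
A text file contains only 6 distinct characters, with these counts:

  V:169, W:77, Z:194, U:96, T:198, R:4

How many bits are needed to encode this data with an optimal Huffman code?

1734

Greedily combine the two least-frequent nodes:
combine R(4), W(77) → 81
combine 81, U(96) → 177
combine V(169), 177 → 346
combine Z(194), T(198) → 392
combine 346, 392 → 738
Total encoded bits = sum of merged weights = 81 + 177 + 346 + 392 + 738 = 1734.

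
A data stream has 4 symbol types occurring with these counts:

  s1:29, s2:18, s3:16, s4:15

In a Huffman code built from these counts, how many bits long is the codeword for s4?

Huffman merges, smallest pair first:
combine s4(15), s3(16) → 31
combine s2(18), s1(29) → 47
combine 31, 47 → 78
s4 sits 2 levels below the root, so its codeword is 2 bits.

2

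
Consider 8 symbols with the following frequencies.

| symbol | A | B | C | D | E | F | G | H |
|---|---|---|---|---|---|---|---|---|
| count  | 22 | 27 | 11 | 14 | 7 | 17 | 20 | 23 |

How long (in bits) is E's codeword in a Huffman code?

Build the tree from the bottom:
combine E(7), C(11) → 18
combine D(14), F(17) → 31
combine 18, G(20) → 38
combine A(22), H(23) → 45
combine B(27), 31 → 58
combine 38, 45 → 83
combine 58, 83 → 141
E's leaf is at depth 4, giving a 4-bit codeword.

4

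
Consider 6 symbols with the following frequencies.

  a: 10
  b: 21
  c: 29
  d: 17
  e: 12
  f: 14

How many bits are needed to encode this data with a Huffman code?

Greedily combine the two least-frequent nodes:
combine a(10), e(12) → 22
combine f(14), d(17) → 31
combine b(21), 22 → 43
combine c(29), 31 → 60
combine 43, 60 → 103
The encoded length is the sum of every internal node's weight: 22 + 31 + 43 + 60 + 103 = 259 bits.

259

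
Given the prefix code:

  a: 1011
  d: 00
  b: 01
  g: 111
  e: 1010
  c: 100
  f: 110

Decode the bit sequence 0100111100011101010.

Read left to right; each codeword is recognised as soon as it completes (prefix code):
  01→b | 00→d | 111→g | 100→c | 01→b | 110→f | 1010→e
Decoded message: bdgcbfe

bdgcbfe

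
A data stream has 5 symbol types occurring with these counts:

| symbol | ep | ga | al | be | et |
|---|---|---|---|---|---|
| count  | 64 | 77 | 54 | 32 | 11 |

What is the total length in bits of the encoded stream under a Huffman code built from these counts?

519

Merge the two smallest weights repeatedly:
merge et(11) and be(32): 43
merge 43 and al(54): 97
merge ep(64) and ga(77): 141
merge 97 and 141: 238
Each symbol's bit-cost is frequency × depth; summing gives 519 bits (equivalently 43 + 97 + 141 + 238).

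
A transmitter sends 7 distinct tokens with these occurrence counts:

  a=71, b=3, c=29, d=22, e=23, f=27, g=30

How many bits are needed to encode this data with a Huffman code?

539

Greedily combine the two least-frequent nodes:
merge b(3) and d(22): 25
merge e(23) and 25: 48
merge f(27) and c(29): 56
merge g(30) and 48: 78
merge 56 and a(71): 127
merge 78 and 127: 205
Total encoded bits = sum of merged weights = 25 + 48 + 56 + 78 + 127 + 205 = 539.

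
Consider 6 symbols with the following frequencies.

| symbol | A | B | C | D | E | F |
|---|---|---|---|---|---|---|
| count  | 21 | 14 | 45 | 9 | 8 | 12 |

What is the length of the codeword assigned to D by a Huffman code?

Build the tree from the bottom:
combine E(8), D(9) → 17
combine F(12), B(14) → 26
combine 17, A(21) → 38
combine 26, 38 → 64
combine C(45), 64 → 109
The subtree containing D is merged 4 times, so code length = 4.

4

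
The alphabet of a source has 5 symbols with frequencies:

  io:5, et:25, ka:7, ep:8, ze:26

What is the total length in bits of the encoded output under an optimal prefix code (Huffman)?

148

Greedily combine the two least-frequent nodes:
merge io(5) and ka(7): 12
merge ep(8) and 12: 20
merge 20 and et(25): 45
merge ze(26) and 45: 71
The encoded length is the sum of every internal node's weight: 12 + 20 + 45 + 71 = 148 bits.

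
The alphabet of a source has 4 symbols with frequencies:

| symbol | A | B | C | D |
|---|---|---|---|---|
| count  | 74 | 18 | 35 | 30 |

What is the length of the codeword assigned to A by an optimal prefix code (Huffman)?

1

Huffman merges, smallest pair first:
merge B(18) and D(30): 48
merge C(35) and 48: 83
merge A(74) and 83: 157
A sits one level below the root: a 1-bit codeword.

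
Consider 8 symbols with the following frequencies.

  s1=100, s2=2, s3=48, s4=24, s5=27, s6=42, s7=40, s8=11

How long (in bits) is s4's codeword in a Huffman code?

Huffman merges, smallest pair first:
s2(2) + s8(11) → 13
13 + s4(24) → 37
s5(27) + 37 → 64
s7(40) + s6(42) → 82
s3(48) + 64 → 112
82 + s1(100) → 182
112 + 182 → 294
s4's leaf is at depth 4, giving a 4-bit codeword.

4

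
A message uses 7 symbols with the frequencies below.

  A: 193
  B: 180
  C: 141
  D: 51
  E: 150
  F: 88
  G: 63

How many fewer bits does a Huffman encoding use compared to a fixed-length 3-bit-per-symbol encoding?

259

Fixed-length: 3 bits × 866 symbols = 2598 bits.
Huffman merges:
merge D(51) and G(63): 114
merge F(88) and 114: 202
merge C(141) and E(150): 291
merge B(180) and A(193): 373
merge 202 and 291: 493
merge 373 and 493: 866
Huffman total = 114 + 202 + 291 + 373 + 493 + 866 = 2339 bits.
Saving = 2598 − 2339 = 259 bits.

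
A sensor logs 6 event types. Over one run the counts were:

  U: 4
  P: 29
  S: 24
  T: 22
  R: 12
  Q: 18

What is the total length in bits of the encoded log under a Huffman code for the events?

268

Build the Huffman tree bottom-up:
combine U(4), R(12) → 16
combine 16, Q(18) → 34
combine T(22), S(24) → 46
combine P(29), 34 → 63
combine 46, 63 → 109
Total encoded bits = sum of merged weights = 16 + 34 + 46 + 63 + 109 = 268.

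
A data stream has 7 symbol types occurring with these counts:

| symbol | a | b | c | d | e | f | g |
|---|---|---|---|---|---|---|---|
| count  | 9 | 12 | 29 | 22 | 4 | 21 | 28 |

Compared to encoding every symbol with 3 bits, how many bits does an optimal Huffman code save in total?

Fixed-length: 3 bits × 125 symbols = 375 bits.
Huffman merges:
combine e(4), a(9) → 13
combine b(12), 13 → 25
combine f(21), d(22) → 43
combine 25, g(28) → 53
combine c(29), 43 → 72
combine 53, 72 → 125
Huffman total = 13 + 25 + 43 + 53 + 72 + 125 = 331 bits.
Saving = 375 − 331 = 44 bits.

44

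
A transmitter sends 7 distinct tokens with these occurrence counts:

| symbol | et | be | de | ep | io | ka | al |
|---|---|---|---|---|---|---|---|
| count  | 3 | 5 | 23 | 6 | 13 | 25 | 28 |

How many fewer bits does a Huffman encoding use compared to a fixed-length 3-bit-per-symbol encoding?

54

Fixed-length: 3 bits × 103 symbols = 309 bits.
Huffman merges:
merge et(3) and be(5): 8
merge ep(6) and 8: 14
merge io(13) and 14: 27
merge de(23) and ka(25): 48
merge 27 and al(28): 55
merge 48 and 55: 103
Huffman total = 8 + 14 + 27 + 48 + 55 + 103 = 255 bits.
Saving = 309 − 255 = 54 bits.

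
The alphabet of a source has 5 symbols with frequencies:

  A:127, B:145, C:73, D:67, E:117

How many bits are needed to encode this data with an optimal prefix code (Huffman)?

1198

Build the Huffman tree bottom-up:
merge D(67) and C(73): 140
merge E(117) and A(127): 244
merge 140 and B(145): 285
merge 244 and 285: 529
The encoded length is the sum of every internal node's weight: 140 + 244 + 285 + 529 = 1198 bits.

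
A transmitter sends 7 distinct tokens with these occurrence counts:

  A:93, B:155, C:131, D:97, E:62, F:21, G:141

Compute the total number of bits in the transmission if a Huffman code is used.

1887

Build the Huffman tree bottom-up:
F(21) + E(62) → 83
83 + A(93) → 176
D(97) + C(131) → 228
G(141) + B(155) → 296
176 + 228 → 404
296 + 404 → 700
The encoded length is the sum of every internal node's weight: 83 + 176 + 228 + 296 + 404 + 700 = 1887 bits.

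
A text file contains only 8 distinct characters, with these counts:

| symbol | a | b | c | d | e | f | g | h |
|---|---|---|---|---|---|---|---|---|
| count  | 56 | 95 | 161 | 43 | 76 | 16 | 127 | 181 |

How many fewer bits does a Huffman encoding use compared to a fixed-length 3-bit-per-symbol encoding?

168

Fixed-length: 3 bits × 755 symbols = 2265 bits.
Huffman merges:
combine f(16), d(43) → 59
combine a(56), 59 → 115
combine e(76), b(95) → 171
combine 115, g(127) → 242
combine c(161), 171 → 332
combine h(181), 242 → 423
combine 332, 423 → 755
Huffman total = 59 + 115 + 171 + 242 + 332 + 423 + 755 = 2097 bits.
Saving = 2265 − 2097 = 168 bits.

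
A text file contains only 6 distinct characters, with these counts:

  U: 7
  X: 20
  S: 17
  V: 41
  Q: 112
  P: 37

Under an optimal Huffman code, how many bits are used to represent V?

Build the tree from the bottom:
merge U(7) and S(17): 24
merge X(20) and 24: 44
merge P(37) and V(41): 78
merge 44 and 78: 122
merge Q(112) and 122: 234
The subtree containing V is merged 3 times, so code length = 3.

3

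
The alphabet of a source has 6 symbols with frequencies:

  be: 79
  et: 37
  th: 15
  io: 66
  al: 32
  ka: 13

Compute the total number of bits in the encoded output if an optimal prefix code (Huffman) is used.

Greedily combine the two least-frequent nodes:
ka(13) + th(15) → 28
28 + al(32) → 60
et(37) + 60 → 97
io(66) + be(79) → 145
97 + 145 → 242
Total encoded bits = sum of merged weights = 28 + 60 + 97 + 145 + 242 = 572.

572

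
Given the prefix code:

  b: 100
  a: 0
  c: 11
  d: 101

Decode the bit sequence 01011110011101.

Read left to right; each codeword is recognised as soon as it completes (prefix code):
  0→a | 101→d | 11→c | 100→b | 11→c | 101→d
Decoded message: adcbcd

adcbcd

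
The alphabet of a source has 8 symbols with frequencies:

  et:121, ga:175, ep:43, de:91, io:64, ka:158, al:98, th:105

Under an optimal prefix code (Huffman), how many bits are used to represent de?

3

Build the tree from the bottom:
merge ep(43) and io(64): 107
merge de(91) and al(98): 189
merge th(105) and 107: 212
merge et(121) and ka(158): 279
merge ga(175) and 189: 364
merge 212 and 279: 491
merge 364 and 491: 855
The subtree containing de is merged 3 times, so code length = 3.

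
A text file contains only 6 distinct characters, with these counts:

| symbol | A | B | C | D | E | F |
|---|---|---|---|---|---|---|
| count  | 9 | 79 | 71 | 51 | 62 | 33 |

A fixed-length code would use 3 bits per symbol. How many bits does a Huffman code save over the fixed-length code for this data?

Fixed-length: 3 bits × 305 symbols = 915 bits.
Huffman merges:
merge A(9) and F(33): 42
merge 42 and D(51): 93
merge E(62) and C(71): 133
merge B(79) and 93: 172
merge 133 and 172: 305
Huffman total = 42 + 93 + 133 + 172 + 305 = 745 bits.
Saving = 915 − 745 = 170 bits.

170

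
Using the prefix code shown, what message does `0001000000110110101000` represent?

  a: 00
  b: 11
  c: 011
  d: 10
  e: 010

aeaacceda

Read left to right; each codeword is recognised as soon as it completes (prefix code):
  00→a | 010→e | 00→a | 00→a | 011→c | 011→c | 010→e | 10→d | 00→a
Decoded message: aeaacceda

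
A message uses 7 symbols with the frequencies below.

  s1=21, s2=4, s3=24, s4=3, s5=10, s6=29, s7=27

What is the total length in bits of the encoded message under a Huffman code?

298

Build the Huffman tree bottom-up:
s4(3) + s2(4) → 7
7 + s5(10) → 17
17 + s1(21) → 38
s3(24) + s7(27) → 51
s6(29) + 38 → 67
51 + 67 → 118
Total encoded bits = sum of merged weights = 7 + 17 + 38 + 51 + 67 + 118 = 298.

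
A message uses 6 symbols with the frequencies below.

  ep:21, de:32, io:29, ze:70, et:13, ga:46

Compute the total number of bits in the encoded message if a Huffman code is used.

517

Greedily combine the two least-frequent nodes:
merge et(13) and ep(21): 34
merge io(29) and de(32): 61
merge 34 and ga(46): 80
merge 61 and ze(70): 131
merge 80 and 131: 211
The encoded length is the sum of every internal node's weight: 34 + 61 + 80 + 131 + 211 = 517 bits.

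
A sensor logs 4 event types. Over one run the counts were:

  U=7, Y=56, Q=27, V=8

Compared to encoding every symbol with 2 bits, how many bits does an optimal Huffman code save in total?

41

Fixed-length: 2 bits × 98 symbols = 196 bits.
Huffman merges:
combine U(7), V(8) → 15
combine 15, Q(27) → 42
combine 42, Y(56) → 98
Huffman total = 15 + 42 + 98 = 155 bits.
Saving = 196 − 155 = 41 bits.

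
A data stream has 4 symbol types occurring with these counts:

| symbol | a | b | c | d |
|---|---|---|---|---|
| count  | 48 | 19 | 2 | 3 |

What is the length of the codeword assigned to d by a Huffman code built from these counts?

Repeatedly merge the two smallest:
combine c(2), d(3) → 5
combine 5, b(19) → 24
combine 24, a(48) → 72
d's leaf is at depth 3, giving a 3-bit codeword.

3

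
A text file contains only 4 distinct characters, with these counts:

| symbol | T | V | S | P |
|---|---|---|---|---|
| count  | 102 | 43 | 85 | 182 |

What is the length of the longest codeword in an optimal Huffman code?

3

Merge the two lowest-weight nodes at each step:
combine V(43), S(85) → 128
combine T(102), 128 → 230
combine P(182), 230 → 412
Maximum depth reached is 3.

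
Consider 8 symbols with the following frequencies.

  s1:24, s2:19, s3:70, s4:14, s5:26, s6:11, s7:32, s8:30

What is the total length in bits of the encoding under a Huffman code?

Greedily combine the two least-frequent nodes:
s6(11) + s4(14) → 25
s2(19) + s1(24) → 43
25 + s5(26) → 51
s8(30) + s7(32) → 62
43 + 51 → 94
62 + s3(70) → 132
94 + 132 → 226
Total encoded bits = sum of merged weights = 25 + 43 + 51 + 62 + 94 + 132 + 226 = 633.

633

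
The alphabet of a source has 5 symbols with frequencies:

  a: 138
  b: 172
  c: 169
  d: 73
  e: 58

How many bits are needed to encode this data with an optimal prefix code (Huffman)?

1351

Merge the two smallest weights repeatedly:
merge e(58) and d(73): 131
merge 131 and a(138): 269
merge c(169) and b(172): 341
merge 269 and 341: 610
Total encoded bits = sum of merged weights = 131 + 269 + 341 + 610 = 1351.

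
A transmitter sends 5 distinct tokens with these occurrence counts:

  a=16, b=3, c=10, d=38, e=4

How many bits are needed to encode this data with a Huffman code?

Merge the two smallest weights repeatedly:
b(3) + e(4) → 7
7 + c(10) → 17
a(16) + 17 → 33
33 + d(38) → 71
The encoded length is the sum of every internal node's weight: 7 + 17 + 33 + 71 = 128 bits.

128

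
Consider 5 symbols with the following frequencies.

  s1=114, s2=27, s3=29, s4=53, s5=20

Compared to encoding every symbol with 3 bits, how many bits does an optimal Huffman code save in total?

234

Fixed-length: 3 bits × 243 symbols = 729 bits.
Huffman merges:
merge s5(20) and s2(27): 47
merge s3(29) and 47: 76
merge s4(53) and 76: 129
merge s1(114) and 129: 243
Huffman total = 47 + 76 + 129 + 243 = 495 bits.
Saving = 729 − 495 = 234 bits.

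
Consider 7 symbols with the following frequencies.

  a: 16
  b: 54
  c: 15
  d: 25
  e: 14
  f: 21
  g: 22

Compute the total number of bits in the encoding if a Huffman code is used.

Greedily combine the two least-frequent nodes:
combine e(14), c(15) → 29
combine a(16), f(21) → 37
combine g(22), d(25) → 47
combine 29, 37 → 66
combine 47, b(54) → 101
combine 66, 101 → 167
Total encoded bits = sum of merged weights = 29 + 37 + 47 + 66 + 101 + 167 = 447.

447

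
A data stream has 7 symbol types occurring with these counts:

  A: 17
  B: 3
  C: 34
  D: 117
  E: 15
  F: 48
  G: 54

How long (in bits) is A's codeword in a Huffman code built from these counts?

Huffman merges, smallest pair first:
merge B(3) and E(15): 18
merge A(17) and 18: 35
merge C(34) and 35: 69
merge F(48) and G(54): 102
merge 69 and 102: 171
merge D(117) and 171: 288
The subtree containing A is merged 4 times, so code length = 4.

4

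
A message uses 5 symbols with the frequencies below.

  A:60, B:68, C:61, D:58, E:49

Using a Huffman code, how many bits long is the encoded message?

Build the Huffman tree bottom-up:
E(49) + D(58) → 107
A(60) + C(61) → 121
B(68) + 107 → 175
121 + 175 → 296
The encoded length is the sum of every internal node's weight: 107 + 121 + 175 + 296 = 699 bits.

699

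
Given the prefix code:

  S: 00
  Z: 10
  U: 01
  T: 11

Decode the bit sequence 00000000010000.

SSSSUSS

Read left to right; each codeword is recognised as soon as it completes (prefix code):
  00→S | 00→S | 00→S | 00→S | 01→U | 00→S | 00→S
Decoded message: SSSSUSS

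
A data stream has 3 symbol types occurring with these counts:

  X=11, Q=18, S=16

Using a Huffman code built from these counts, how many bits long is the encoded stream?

72

Greedily combine the two least-frequent nodes:
X(11) + S(16) → 27
Q(18) + 27 → 45
Each symbol's bit-cost is frequency × depth; summing gives 72 bits (equivalently 27 + 45).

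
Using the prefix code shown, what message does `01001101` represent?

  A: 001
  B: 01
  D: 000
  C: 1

BACB

Read left to right; each codeword is recognised as soon as it completes (prefix code):
  01→B | 001→A | 1→C | 01→B
Decoded message: BACB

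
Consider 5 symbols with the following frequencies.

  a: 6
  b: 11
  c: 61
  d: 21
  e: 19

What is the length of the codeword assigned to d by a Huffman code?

Build the tree from the bottom:
combine a(6), b(11) → 17
combine 17, e(19) → 36
combine d(21), 36 → 57
combine 57, c(61) → 118
d sits 2 levels below the root, so its codeword is 2 bits.

2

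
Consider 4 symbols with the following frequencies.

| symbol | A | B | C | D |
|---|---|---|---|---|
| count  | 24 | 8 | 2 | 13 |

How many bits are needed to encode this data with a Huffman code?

Build the Huffman tree bottom-up:
merge C(2) and B(8): 10
merge 10 and D(13): 23
merge 23 and A(24): 47
The encoded length is the sum of every internal node's weight: 10 + 23 + 47 = 80 bits.

80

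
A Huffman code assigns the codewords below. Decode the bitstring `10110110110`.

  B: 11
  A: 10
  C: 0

Read left to right; each codeword is recognised as soon as it completes (prefix code):
  10→A | 11→B | 0→C | 11→B | 0→C | 11→B | 0→C
Decoded message: ABCBCBC

ABCBCBC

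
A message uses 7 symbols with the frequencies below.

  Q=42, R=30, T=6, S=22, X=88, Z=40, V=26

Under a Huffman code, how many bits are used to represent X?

2

Repeatedly merge the two smallest:
merge T(6) and S(22): 28
merge V(26) and 28: 54
merge R(30) and Z(40): 70
merge Q(42) and 54: 96
merge 70 and X(88): 158
merge 96 and 158: 254
X's leaf is at depth 2, giving a 2-bit codeword.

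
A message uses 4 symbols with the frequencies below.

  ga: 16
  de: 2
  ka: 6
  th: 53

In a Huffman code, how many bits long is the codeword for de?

3

Huffman merges, smallest pair first:
merge de(2) and ka(6): 8
merge 8 and ga(16): 24
merge 24 and th(53): 77
de sits 3 levels below the root, so its codeword is 3 bits.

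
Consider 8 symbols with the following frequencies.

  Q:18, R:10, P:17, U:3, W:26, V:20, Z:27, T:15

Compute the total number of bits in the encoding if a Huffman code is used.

Build the Huffman tree bottom-up:
combine U(3), R(10) → 13
combine 13, T(15) → 28
combine P(17), Q(18) → 35
combine V(20), W(26) → 46
combine Z(27), 28 → 55
combine 35, 46 → 81
combine 55, 81 → 136
Each symbol's bit-cost is frequency × depth; summing gives 394 bits (equivalently 13 + 28 + 35 + 46 + 55 + 81 + 136).

394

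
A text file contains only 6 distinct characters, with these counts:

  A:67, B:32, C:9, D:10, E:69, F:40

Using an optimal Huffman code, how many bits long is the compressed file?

524

Merge the two smallest weights repeatedly:
merge C(9) and D(10): 19
merge 19 and B(32): 51
merge F(40) and 51: 91
merge A(67) and E(69): 136
merge 91 and 136: 227
The encoded length is the sum of every internal node's weight: 19 + 51 + 91 + 136 + 227 = 524 bits.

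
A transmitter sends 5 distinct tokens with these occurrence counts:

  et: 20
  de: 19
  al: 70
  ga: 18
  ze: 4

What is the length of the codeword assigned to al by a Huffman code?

1

Huffman merges, smallest pair first:
combine ze(4), ga(18) → 22
combine de(19), et(20) → 39
combine 22, 39 → 61
combine 61, al(70) → 131
al is a child of the root — depth 1, so its codeword is a single bit.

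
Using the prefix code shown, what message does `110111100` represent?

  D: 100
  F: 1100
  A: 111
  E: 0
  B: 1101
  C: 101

BAEE

Read left to right; each codeword is recognised as soon as it completes (prefix code):
  1101→B | 111→A | 0→E | 0→E
Decoded message: BAEE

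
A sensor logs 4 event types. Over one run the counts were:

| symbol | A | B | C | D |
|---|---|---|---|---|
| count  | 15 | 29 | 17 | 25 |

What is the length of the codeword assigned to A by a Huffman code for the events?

Huffman merges, smallest pair first:
A(15) + C(17) → 32
D(25) + B(29) → 54
32 + 54 → 86
The subtree containing A is merged 2 times, so code length = 2.

2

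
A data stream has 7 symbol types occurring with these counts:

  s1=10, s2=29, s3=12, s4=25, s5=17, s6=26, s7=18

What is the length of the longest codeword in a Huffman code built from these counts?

Merge the two lowest-weight nodes at each step:
combine s1(10), s3(12) → 22
combine s5(17), s7(18) → 35
combine 22, s4(25) → 47
combine s6(26), s2(29) → 55
combine 35, 47 → 82
combine 55, 82 → 137
The first pair merged (s1, s3) ends up deepest, at depth 4.

4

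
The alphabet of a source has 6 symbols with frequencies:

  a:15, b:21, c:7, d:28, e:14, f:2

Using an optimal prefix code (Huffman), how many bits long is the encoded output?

Greedily combine the two least-frequent nodes:
f(2) + c(7) → 9
9 + e(14) → 23
a(15) + b(21) → 36
23 + d(28) → 51
36 + 51 → 87
Total encoded bits = sum of merged weights = 9 + 23 + 36 + 51 + 87 = 206.

206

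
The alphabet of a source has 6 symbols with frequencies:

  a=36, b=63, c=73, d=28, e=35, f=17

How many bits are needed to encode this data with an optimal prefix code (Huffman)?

620

Greedily combine the two least-frequent nodes:
f(17) + d(28) → 45
e(35) + a(36) → 71
45 + b(63) → 108
71 + c(73) → 144
108 + 144 → 252
The encoded length is the sum of every internal node's weight: 45 + 71 + 108 + 144 + 252 = 620 bits.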